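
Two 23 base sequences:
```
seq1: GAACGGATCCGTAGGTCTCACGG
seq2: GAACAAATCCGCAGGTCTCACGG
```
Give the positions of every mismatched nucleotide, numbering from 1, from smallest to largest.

Differences at position 5 (G→A), position 6 (G→A), position 12 (T→C).

5, 6, 12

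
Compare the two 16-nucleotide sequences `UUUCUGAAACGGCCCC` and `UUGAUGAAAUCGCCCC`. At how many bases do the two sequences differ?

4

Mismatches (1-based): base 3: U→G; base 4: C→A; base 10: C→U; base 11: G→C.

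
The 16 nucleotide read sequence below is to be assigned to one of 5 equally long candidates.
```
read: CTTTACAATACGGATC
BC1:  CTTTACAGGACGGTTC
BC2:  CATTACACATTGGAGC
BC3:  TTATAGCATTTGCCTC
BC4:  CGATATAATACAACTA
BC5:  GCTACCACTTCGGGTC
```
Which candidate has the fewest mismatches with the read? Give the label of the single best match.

BC1 differs at 3 bases; BC2 differs at 6 bases; BC3 differs at 8 bases; BC4 differs at 7 bases; BC5 differs at 7 bases. The closest is BC1.

BC1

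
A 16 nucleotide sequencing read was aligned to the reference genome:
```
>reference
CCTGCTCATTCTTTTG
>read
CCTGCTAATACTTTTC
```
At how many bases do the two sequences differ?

The sequences differ at bases 7, 10, 16 (1-based) — 3 in total.

3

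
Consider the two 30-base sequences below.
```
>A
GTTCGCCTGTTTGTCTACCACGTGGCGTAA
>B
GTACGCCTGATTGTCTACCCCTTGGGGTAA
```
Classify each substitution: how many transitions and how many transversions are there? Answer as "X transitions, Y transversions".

Transitions (purine↔purine or pyrimidine↔pyrimidine): none.
Transversions (purine↔pyrimidine): 3 T→A, 10 T→A, 20 A→C, 22 G→T, 26 C→G.

0 transitions, 5 transversions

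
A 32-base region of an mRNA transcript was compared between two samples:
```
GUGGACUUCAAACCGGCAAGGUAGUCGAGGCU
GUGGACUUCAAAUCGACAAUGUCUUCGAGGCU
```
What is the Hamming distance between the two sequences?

5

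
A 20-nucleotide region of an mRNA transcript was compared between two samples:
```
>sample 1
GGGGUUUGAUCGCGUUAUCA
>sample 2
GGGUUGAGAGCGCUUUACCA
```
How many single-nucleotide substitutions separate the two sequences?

6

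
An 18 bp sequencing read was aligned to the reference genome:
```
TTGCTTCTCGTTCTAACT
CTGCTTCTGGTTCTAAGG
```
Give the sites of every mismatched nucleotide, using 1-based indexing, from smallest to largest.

Scanning 1-based: 1: T/C; 9: C/G; 17: C/G; 18: T/G.

1, 9, 17, 18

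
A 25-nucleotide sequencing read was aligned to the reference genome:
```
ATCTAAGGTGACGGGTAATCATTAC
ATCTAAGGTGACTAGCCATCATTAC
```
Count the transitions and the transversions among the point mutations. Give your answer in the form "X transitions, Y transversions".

Mismatches (1-based):
base 13: G→T (purine→pyrimidine, transversion)
base 14: G→A (purine→purine, transition)
base 16: T→C (pyrimidine→pyrimidine, transition)
base 17: A→C (purine→pyrimidine, transversion)

2 transitions, 2 transversions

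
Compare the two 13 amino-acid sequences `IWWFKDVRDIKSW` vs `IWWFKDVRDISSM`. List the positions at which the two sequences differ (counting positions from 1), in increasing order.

Differences at position 11 (K→S), position 13 (W→M).

11, 13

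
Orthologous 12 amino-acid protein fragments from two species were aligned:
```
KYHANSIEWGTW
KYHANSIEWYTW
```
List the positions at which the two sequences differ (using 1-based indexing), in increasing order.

10

Scanning 1-based: 10: G/Y.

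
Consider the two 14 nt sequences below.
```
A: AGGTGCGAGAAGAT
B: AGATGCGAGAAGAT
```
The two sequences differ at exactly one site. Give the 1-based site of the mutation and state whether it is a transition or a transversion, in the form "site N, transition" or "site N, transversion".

site 3, transition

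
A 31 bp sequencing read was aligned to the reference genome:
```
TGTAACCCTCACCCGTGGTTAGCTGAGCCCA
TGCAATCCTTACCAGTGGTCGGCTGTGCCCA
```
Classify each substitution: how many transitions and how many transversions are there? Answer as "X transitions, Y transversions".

5 transitions, 2 transversions

Transitions (purine↔purine or pyrimidine↔pyrimidine): 3 T→C, 6 C→T, 10 C→T, 20 T→C, 21 A→G.
Transversions (purine↔pyrimidine): 14 C→A, 26 A→T.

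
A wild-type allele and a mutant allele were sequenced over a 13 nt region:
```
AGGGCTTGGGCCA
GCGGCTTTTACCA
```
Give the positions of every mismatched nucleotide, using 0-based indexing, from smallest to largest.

0, 1, 7, 8, 9

Scanning 0-based: 0: A/G; 1: G/C; 7: G/T; 8: G/T; 9: G/A.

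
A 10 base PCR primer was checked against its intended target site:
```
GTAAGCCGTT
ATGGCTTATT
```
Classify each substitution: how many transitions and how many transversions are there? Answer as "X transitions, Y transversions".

Mismatches (1-based):
base 1: G→A (purine→purine, transition)
base 3: A→G (purine→purine, transition)
base 4: A→G (purine→purine, transition)
base 5: G→C (purine→pyrimidine, transversion)
base 6: C→T (pyrimidine→pyrimidine, transition)
base 7: C→T (pyrimidine→pyrimidine, transition)
base 8: G→A (purine→purine, transition)

6 transitions, 1 transversion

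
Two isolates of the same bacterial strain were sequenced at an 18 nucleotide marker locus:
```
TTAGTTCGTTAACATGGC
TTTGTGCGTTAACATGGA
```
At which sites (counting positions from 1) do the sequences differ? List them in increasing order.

Scanning 1-based: 3: A/T; 6: T/G; 18: C/A.

3, 6, 18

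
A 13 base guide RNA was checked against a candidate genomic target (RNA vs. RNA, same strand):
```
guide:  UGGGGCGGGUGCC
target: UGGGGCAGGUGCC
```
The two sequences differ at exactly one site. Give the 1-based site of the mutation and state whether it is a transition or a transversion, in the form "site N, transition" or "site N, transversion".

Site 7 changes G→A. G is a purine and A is a purine, so this is a transition.

site 7, transition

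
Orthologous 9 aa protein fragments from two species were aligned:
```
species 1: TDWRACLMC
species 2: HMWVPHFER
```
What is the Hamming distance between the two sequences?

Comparing position by position, 8 residues differ: 1 (T/H), 2 (D/M), 4 (R/V), 5 (A/P), 6 (C/H), 7 (L/F), 8 (M/E), 9 (C/R).

8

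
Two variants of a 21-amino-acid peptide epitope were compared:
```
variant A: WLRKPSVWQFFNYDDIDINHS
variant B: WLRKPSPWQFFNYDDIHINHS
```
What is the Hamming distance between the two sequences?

The sequences differ at residues 7, 17 (1-based) — 2 in total.

2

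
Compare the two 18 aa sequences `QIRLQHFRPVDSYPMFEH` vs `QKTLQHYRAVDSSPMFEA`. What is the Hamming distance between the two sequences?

Mismatches (1-based): residue 2: I→K; residue 3: R→T; residue 7: F→Y; residue 9: P→A; residue 13: Y→S; residue 18: H→A.

6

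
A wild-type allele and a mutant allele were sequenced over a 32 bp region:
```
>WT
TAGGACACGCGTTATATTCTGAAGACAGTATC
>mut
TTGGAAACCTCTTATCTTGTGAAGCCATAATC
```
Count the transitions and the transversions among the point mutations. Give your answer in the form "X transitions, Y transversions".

Transitions (purine↔purine or pyrimidine↔pyrimidine): 10 C→T.
Transversions (purine↔pyrimidine): 2 A→T, 6 C→A, 9 G→C, 11 G→C, 16 A→C, 19 C→G, 25 A→C, 28 G→T, 29 T→A.

1 transition, 9 transversions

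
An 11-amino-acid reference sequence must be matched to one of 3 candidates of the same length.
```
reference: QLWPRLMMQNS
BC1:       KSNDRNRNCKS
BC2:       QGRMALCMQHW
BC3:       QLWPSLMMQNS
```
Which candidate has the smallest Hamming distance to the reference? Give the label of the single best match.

BC1 differs at 9 positions; BC2 differs at 7 positions; BC3 differs at 1 position. The closest is BC3.

BC3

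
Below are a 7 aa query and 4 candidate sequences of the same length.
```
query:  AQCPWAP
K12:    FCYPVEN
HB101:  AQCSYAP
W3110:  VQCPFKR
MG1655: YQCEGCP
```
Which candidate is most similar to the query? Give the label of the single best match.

K12 differs at 6 positions; HB101 differs at 2 positions; W3110 differs at 4 positions; MG1655 differs at 4 positions. The closest is HB101.

HB101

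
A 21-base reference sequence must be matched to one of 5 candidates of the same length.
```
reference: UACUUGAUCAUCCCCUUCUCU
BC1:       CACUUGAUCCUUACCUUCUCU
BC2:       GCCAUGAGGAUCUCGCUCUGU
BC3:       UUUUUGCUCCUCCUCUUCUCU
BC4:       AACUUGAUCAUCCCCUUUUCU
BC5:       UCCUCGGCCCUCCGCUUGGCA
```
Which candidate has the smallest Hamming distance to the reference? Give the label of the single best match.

BC4

BC1 differs at 4 bases; BC2 differs at 9 bases; BC3 differs at 5 bases; BC4 differs at 2 bases; BC5 differs at 9 bases. The closest is BC4.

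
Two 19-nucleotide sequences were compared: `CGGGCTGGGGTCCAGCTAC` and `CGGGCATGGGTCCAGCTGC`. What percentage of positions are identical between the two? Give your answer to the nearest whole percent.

Mismatches at positions 6, 7, 18 (1-based): 3 of 19.
Identical positions: 16/19 = 84.21% → 84%.

84%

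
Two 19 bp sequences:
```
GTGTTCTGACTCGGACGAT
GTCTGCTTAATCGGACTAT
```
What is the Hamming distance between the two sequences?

Comparing position by position, 5 bases differ: 3 (G/C), 5 (T/G), 8 (G/T), 10 (C/A), 17 (G/T).

5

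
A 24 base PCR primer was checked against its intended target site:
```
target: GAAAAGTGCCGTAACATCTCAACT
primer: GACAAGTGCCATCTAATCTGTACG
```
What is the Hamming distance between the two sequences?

Comparing position by position, 8 sites differ: 3 (A/C), 11 (G/A), 13 (A/C), 14 (A/T), 15 (C/A), 20 (C/G), 21 (A/T), 24 (T/G).

8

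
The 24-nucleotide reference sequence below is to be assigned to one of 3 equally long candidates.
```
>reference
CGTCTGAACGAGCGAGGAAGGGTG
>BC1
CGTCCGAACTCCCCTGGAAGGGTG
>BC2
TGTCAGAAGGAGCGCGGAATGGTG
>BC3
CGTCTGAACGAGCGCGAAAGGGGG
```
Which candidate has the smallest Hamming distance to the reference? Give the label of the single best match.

BC3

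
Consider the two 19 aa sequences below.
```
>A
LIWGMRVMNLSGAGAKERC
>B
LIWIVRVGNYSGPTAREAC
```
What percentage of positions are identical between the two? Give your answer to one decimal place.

57.9%

8 positions differ (4, 5, 8, 10, 13, 14, 16, 18), so 11 of 19 match: 11/19 = 57.89%.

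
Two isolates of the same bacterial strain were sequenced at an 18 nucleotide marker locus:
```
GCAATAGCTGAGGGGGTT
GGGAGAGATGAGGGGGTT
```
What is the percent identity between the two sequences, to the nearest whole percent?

78%

Mismatches at positions 2, 3, 5, 8 (1-based): 4 of 18.
Identical positions: 14/18 = 77.78% → 78%.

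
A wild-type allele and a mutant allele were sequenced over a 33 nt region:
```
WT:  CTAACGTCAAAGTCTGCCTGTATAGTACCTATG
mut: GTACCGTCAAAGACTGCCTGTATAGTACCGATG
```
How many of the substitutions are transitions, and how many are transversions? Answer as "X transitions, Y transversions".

0 transitions, 4 transversions

Transitions (purine↔purine or pyrimidine↔pyrimidine): none.
Transversions (purine↔pyrimidine): 1 C→G, 4 A→C, 13 T→A, 30 T→G.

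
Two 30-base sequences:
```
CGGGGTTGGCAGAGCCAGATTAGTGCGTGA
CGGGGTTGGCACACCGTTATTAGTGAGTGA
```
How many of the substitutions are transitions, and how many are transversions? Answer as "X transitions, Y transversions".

0 transitions, 6 transversions

Transitions (purine↔purine or pyrimidine↔pyrimidine): none.
Transversions (purine↔pyrimidine): 12 G→C, 14 G→C, 16 C→G, 17 A→T, 18 G→T, 26 C→A.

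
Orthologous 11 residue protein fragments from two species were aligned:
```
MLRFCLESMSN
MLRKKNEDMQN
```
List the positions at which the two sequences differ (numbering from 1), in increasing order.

Differences at position 4 (F→K), position 5 (C→K), position 6 (L→N), position 8 (S→D), position 10 (S→Q).

4, 5, 6, 8, 10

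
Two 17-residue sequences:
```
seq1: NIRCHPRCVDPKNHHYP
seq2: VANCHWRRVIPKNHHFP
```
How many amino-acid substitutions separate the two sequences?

The sequences differ at positions 1, 2, 3, 6, 8, 10, 16 (1-based) — 7 in total.

7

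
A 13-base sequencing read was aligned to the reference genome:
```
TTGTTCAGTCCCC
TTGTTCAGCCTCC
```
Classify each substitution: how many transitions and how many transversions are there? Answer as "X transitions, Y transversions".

2 transitions, 0 transversions

Mismatches (1-based):
base 9: T→C (pyrimidine→pyrimidine, transition)
base 11: C→T (pyrimidine→pyrimidine, transition)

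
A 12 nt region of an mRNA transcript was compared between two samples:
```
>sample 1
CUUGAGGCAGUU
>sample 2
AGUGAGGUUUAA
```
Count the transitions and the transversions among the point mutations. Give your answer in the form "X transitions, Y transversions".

Transitions (purine↔purine or pyrimidine↔pyrimidine): 8 C→U.
Transversions (purine↔pyrimidine): 1 C→A, 2 U→G, 9 A→U, 10 G→U, 11 U→A, 12 U→A.

1 transition, 6 transversions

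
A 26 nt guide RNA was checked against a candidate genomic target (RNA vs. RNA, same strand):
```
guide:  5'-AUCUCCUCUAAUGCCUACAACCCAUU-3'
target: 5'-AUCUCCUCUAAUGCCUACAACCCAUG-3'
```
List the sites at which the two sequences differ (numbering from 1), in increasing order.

26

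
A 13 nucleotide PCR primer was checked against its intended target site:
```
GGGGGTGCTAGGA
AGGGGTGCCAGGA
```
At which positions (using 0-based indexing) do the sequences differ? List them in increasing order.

Scanning 0-based: 0: G/A; 8: T/C.

0, 8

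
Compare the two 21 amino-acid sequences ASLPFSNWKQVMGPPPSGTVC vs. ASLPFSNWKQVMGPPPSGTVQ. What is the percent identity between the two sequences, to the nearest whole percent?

1 position differs (21), so 20 of 21 match: 20/21 = 95.24%.

95%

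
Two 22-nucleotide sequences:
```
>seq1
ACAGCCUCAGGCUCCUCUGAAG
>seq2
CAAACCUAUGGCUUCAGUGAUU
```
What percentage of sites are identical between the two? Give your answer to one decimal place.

10 positions differ (1, 2, 4, 8, 9, 14, 16, 17, 21, 22), so 12 of 22 match: 12/22 = 54.55%.

54.5%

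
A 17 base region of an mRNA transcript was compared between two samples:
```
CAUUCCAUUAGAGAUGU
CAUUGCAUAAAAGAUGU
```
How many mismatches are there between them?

3

Comparing position by position, 3 bases differ: 5 (C/G), 9 (U/A), 11 (G/A).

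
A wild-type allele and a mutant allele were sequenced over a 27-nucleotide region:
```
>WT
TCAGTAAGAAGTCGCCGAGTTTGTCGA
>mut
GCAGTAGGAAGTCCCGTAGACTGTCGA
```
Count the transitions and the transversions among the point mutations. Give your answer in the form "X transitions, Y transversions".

2 transitions, 5 transversions

Transitions (purine↔purine or pyrimidine↔pyrimidine): 7 A→G, 21 T→C.
Transversions (purine↔pyrimidine): 1 T→G, 14 G→C, 16 C→G, 17 G→T, 20 T→A.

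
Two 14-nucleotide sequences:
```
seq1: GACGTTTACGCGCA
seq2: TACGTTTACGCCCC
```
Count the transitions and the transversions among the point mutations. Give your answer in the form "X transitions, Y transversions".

Mismatches (1-based):
site 1: G→T (purine→pyrimidine, transversion)
site 12: G→C (purine→pyrimidine, transversion)
site 14: A→C (purine→pyrimidine, transversion)

0 transitions, 3 transversions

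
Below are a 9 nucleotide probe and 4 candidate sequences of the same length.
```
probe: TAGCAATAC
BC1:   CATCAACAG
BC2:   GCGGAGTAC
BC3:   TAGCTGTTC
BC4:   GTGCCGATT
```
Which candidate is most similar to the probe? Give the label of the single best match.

BC1 differs at 4 sites; BC2 differs at 4 sites; BC3 differs at 3 sites; BC4 differs at 7 sites. The closest is BC3.

BC3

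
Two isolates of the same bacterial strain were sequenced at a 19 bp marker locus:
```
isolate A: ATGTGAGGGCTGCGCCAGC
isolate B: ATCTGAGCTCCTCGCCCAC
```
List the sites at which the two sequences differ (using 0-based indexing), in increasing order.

2, 7, 8, 10, 11, 16, 17

Differences at site 2 (G→C), site 7 (G→C), site 8 (G→T), site 10 (T→C), site 11 (G→T), site 16 (A→C), site 17 (G→A).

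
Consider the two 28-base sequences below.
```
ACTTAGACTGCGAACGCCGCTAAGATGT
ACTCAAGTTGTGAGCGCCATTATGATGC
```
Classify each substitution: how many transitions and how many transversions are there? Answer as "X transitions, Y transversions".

9 transitions, 1 transversion

Mismatches (1-based):
position 4: T→C (pyrimidine→pyrimidine, transition)
position 6: G→A (purine→purine, transition)
position 7: A→G (purine→purine, transition)
position 8: C→T (pyrimidine→pyrimidine, transition)
position 11: C→T (pyrimidine→pyrimidine, transition)
position 14: A→G (purine→purine, transition)
position 19: G→A (purine→purine, transition)
position 20: C→T (pyrimidine→pyrimidine, transition)
position 23: A→T (purine→pyrimidine, transversion)
position 28: T→C (pyrimidine→pyrimidine, transition)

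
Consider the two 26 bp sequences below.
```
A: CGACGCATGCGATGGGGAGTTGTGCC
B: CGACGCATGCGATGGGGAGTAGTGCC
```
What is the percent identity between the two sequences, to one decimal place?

1 position differs (21), so 25 of 26 match: 25/26 = 96.15%.

96.2%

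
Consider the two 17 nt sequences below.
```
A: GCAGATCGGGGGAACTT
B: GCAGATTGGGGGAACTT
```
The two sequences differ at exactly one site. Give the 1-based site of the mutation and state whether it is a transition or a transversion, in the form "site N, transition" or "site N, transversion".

The sequences differ only at site 7: C→T (pyrimidine→pyrimidine), a transition.

site 7, transition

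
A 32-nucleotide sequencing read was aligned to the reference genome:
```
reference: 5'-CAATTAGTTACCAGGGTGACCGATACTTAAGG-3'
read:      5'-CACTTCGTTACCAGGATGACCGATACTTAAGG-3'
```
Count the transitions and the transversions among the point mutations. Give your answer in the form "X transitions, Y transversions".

1 transition, 2 transversions

Transitions (purine↔purine or pyrimidine↔pyrimidine): 16 G→A.
Transversions (purine↔pyrimidine): 3 A→C, 6 A→C.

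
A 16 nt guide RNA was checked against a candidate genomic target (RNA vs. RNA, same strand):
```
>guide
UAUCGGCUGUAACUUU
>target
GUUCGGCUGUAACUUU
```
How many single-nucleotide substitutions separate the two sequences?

2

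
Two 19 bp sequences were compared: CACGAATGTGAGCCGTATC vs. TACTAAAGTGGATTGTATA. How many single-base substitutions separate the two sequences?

Comparing position by position, 8 positions differ: 1 (C/T), 4 (G/T), 7 (T/A), 11 (A/G), 12 (G/A), 13 (C/T), 14 (C/T), 19 (C/A).

8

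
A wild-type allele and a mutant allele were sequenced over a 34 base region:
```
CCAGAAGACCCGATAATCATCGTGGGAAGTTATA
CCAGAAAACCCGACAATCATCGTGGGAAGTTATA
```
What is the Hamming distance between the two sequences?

2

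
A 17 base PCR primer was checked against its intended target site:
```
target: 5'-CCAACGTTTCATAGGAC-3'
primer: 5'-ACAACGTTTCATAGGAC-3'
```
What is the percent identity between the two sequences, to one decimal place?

94.1%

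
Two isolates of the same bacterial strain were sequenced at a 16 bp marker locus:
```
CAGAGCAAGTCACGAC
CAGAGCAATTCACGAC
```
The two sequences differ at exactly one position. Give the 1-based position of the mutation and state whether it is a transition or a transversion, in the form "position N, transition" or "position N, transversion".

The sequences differ only at position 9: G→T (purine→pyrimidine), a transversion.

position 9, transversion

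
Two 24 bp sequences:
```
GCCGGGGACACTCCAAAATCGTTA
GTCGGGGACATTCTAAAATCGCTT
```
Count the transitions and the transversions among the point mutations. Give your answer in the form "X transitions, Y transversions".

4 transitions, 1 transversion

Transitions (purine↔purine or pyrimidine↔pyrimidine): 2 C→T, 11 C→T, 14 C→T, 22 T→C.
Transversions (purine↔pyrimidine): 24 A→T.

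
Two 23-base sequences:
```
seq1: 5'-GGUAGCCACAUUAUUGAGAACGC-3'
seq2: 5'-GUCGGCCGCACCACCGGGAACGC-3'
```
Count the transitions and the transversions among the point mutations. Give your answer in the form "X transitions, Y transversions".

8 transitions, 1 transversion

Transitions (purine↔purine or pyrimidine↔pyrimidine): 3 U→C, 4 A→G, 8 A→G, 11 U→C, 12 U→C, 14 U→C, 15 U→C, 17 A→G.
Transversions (purine↔pyrimidine): 2 G→U.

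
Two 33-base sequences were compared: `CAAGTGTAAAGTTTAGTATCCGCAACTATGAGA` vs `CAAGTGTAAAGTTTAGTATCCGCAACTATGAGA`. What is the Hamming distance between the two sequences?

The two sequences are identical at every position.

0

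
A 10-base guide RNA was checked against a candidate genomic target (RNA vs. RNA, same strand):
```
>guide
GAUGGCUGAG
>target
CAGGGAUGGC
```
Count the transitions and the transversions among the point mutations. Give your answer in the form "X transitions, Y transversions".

Mismatches (1-based):
base 1: G→C (purine→pyrimidine, transversion)
base 3: U→G (pyrimidine→purine, transversion)
base 6: C→A (pyrimidine→purine, transversion)
base 9: A→G (purine→purine, transition)
base 10: G→C (purine→pyrimidine, transversion)

1 transition, 4 transversions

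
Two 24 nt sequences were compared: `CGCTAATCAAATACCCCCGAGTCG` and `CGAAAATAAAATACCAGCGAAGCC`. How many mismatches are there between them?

8

Comparing position by position, 8 positions differ: 3 (C/A), 4 (T/A), 8 (C/A), 16 (C/A), 17 (C/G), 21 (G/A), 22 (T/G), 24 (G/C).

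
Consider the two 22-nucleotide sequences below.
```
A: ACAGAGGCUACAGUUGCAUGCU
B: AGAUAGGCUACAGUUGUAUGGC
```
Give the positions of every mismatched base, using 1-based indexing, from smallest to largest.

Scanning 1-based: 2: C/G; 4: G/U; 17: C/U; 21: C/G; 22: U/C.

2, 4, 17, 21, 22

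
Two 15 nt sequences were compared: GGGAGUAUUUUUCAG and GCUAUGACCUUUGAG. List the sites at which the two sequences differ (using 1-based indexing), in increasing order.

Scanning 1-based: 2: G/C; 3: G/U; 5: G/U; 6: U/G; 8: U/C; 9: U/C; 13: C/G.

2, 3, 5, 6, 8, 9, 13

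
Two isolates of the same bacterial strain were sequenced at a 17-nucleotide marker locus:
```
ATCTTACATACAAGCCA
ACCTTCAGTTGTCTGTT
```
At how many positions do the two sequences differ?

Comparing position by position, 12 positions differ: 2 (T/C), 6 (A/C), 7 (C/A), 8 (A/G), 10 (A/T), 11 (C/G), 12 (A/T), 13 (A/C), 14 (G/T), 15 (C/G), 16 (C/T), 17 (A/T).

12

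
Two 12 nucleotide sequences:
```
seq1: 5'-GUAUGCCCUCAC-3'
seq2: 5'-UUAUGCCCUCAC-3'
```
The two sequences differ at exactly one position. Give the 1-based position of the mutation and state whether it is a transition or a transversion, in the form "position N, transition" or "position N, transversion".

position 1, transversion

The sequences differ only at position 1: G→U (purine→pyrimidine), a transversion.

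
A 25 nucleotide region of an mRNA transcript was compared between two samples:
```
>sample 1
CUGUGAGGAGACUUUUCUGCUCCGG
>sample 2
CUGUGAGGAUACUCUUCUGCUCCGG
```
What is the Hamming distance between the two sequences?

Mismatches (1-based): base 10: G→U; base 14: U→C.

2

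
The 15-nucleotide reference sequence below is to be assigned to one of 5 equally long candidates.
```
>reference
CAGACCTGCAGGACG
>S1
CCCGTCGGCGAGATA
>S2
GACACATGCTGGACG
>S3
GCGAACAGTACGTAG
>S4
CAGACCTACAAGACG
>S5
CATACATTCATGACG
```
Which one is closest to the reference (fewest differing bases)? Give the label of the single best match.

S4

S1 differs at 9 bases; S2 differs at 4 bases; S3 differs at 8 bases; S4 differs at 2 bases; S5 differs at 4 bases. The closest is S4.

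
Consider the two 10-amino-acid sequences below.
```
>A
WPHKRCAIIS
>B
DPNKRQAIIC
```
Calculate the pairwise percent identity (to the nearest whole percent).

60%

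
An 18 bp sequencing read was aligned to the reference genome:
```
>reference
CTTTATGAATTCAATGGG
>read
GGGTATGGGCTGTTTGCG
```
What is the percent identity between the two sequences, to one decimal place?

44.4%

Mismatches at positions 1, 2, 3, 8, 9, 10, 12, 13, 14, 17 (1-based): 10 of 18.
Identical positions: 8/18 = 44.44% → 44.4%.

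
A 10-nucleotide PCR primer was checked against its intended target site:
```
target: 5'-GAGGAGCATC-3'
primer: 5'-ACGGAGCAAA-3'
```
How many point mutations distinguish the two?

The sequences differ at bases 1, 2, 9, 10 (1-based) — 4 in total.

4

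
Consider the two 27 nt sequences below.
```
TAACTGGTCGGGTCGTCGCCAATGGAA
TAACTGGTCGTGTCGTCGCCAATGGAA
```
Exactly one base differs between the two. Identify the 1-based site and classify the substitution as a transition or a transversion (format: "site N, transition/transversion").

site 11, transversion

Site 11 changes G→T. G is a purine and T is a pyrimidine, so this is a transversion.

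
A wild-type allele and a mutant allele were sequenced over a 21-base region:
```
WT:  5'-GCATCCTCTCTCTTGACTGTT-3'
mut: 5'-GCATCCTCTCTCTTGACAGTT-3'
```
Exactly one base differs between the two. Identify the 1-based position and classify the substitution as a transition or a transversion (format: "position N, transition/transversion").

position 18, transversion

The sequences differ only at position 18: T→A (pyrimidine→purine), a transversion.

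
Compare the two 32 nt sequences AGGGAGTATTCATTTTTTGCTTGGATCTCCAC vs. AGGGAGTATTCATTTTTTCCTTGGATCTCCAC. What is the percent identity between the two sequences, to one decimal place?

1 position differs (19), so 31 of 32 match: 31/32 = 96.88%.

96.9%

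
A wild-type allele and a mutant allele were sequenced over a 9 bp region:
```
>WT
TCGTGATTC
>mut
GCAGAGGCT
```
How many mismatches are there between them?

Comparing position by position, 8 sites differ: 1 (T/G), 3 (G/A), 4 (T/G), 5 (G/A), 6 (A/G), 7 (T/G), 8 (T/C), 9 (C/T).

8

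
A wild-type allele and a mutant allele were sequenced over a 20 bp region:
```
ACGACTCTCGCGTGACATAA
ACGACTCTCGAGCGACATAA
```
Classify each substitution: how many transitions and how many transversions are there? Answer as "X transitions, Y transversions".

Transitions (purine↔purine or pyrimidine↔pyrimidine): 13 T→C.
Transversions (purine↔pyrimidine): 11 C→A.

1 transition, 1 transversion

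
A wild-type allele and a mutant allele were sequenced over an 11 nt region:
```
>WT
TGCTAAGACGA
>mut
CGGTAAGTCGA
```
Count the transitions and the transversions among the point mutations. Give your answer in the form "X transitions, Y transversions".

1 transition, 2 transversions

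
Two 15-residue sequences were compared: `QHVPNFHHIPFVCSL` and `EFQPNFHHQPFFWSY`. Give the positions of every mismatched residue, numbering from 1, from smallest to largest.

1, 2, 3, 9, 12, 13, 15

Scanning 1-based: 1: Q/E; 2: H/F; 3: V/Q; 9: I/Q; 12: V/F; 13: C/W; 15: L/Y.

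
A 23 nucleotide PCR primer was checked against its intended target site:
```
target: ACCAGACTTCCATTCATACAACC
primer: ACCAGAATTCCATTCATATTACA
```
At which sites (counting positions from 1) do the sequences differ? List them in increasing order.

7, 19, 20, 23

Differences at site 7 (C→A), site 19 (C→T), site 20 (A→T), site 23 (C→A).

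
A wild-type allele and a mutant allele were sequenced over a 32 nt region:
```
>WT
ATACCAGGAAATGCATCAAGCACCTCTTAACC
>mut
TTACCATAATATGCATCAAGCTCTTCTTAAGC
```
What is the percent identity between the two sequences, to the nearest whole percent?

7 positions differ (1, 7, 8, 10, 22, 24, 31), so 25 of 32 match: 25/32 = 78.12%.

78%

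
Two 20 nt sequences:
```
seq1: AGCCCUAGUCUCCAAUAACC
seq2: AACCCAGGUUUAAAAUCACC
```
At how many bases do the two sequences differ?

Comparing position by position, 7 bases differ: 2 (G/A), 6 (U/A), 7 (A/G), 10 (C/U), 12 (C/A), 13 (C/A), 17 (A/C).

7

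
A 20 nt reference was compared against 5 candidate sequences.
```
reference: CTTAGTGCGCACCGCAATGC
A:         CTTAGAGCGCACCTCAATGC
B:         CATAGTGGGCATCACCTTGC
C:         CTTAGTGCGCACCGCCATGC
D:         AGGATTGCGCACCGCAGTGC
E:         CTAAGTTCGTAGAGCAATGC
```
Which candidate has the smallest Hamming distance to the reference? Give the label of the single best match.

A differs at 2 bases; B differs at 6 bases; C differs at 1 base; D differs at 5 bases; E differs at 5 bases. The closest is C.

C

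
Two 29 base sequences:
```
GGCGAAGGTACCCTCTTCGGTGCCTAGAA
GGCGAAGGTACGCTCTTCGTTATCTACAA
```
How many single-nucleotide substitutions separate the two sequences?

Comparing position by position, 5 bases differ: 12 (C/G), 20 (G/T), 22 (G/A), 23 (C/T), 27 (G/C).

5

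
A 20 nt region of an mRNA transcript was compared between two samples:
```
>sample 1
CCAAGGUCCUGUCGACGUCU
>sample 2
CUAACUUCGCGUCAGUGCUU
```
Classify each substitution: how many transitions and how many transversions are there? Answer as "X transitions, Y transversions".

Transitions (purine↔purine or pyrimidine↔pyrimidine): 2 C→U, 10 U→C, 14 G→A, 15 A→G, 16 C→U, 18 U→C, 19 C→U.
Transversions (purine↔pyrimidine): 5 G→C, 6 G→U, 9 C→G.

7 transitions, 3 transversions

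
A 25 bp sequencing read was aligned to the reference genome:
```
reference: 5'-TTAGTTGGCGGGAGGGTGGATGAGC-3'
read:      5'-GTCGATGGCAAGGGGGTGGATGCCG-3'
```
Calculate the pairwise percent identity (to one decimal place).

9 positions differ (1, 3, 5, 10, 11, 13, 23, 24, 25), so 16 of 25 match: 16/25 = 64%.

64.0%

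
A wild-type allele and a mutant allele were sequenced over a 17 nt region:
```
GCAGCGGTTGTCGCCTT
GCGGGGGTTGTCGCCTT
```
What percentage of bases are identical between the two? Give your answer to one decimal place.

88.2%

Mismatches at positions 3, 5 (1-based): 2 of 17.
Identical positions: 15/17 = 88.24% → 88.2%.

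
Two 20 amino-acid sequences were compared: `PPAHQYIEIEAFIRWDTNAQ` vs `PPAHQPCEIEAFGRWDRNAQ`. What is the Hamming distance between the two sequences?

Comparing position by position, 4 residues differ: 6 (Y/P), 7 (I/C), 13 (I/G), 17 (T/R).

4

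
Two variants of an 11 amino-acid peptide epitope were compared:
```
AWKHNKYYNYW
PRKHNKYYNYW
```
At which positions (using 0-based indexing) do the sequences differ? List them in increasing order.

Scanning 0-based: 0: A/P; 1: W/R.

0, 1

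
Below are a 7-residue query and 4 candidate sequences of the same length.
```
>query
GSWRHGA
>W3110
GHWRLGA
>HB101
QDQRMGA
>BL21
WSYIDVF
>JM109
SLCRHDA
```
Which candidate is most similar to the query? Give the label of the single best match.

W3110 differs at 2 residues; HB101 differs at 4 residues; BL21 differs at 6 residues; JM109 differs at 4 residues. The closest is W3110.

W3110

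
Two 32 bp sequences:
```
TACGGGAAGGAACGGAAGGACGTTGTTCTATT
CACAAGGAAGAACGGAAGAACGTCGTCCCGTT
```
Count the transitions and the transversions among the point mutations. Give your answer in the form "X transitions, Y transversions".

10 transitions, 0 transversions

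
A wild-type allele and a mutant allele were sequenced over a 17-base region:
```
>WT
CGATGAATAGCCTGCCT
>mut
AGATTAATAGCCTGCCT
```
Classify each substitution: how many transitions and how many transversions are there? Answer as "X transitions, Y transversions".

0 transitions, 2 transversions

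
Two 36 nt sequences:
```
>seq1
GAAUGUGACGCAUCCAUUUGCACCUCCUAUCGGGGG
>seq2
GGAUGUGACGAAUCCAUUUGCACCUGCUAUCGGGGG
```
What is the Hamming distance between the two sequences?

3

The sequences differ at sites 2, 11, 26 (1-based) — 3 in total.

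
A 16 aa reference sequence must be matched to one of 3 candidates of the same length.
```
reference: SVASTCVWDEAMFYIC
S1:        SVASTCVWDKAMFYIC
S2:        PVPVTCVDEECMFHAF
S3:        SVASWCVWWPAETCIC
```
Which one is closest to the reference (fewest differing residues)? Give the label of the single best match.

S1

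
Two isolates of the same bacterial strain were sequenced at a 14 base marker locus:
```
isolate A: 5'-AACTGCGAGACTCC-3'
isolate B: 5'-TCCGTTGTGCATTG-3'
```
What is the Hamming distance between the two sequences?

Comparing position by position, 10 bases differ: 1 (A/T), 2 (A/C), 4 (T/G), 5 (G/T), 6 (C/T), 8 (A/T), 10 (A/C), 11 (C/A), 13 (C/T), 14 (C/G).

10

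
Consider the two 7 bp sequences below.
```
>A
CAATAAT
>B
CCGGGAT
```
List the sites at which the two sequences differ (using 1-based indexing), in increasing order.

Scanning 1-based: 2: A/C; 3: A/G; 4: T/G; 5: A/G.

2, 3, 4, 5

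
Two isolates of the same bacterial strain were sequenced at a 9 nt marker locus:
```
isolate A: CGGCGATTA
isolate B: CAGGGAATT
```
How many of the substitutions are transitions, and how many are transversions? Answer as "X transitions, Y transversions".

Transitions (purine↔purine or pyrimidine↔pyrimidine): 2 G→A.
Transversions (purine↔pyrimidine): 4 C→G, 7 T→A, 9 A→T.

1 transition, 3 transversions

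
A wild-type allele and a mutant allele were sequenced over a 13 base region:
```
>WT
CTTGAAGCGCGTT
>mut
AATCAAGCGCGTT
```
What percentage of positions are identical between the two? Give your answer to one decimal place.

76.9%

Mismatches at positions 1, 2, 4 (1-based): 3 of 13.
Identical positions: 10/13 = 76.92% → 76.9%.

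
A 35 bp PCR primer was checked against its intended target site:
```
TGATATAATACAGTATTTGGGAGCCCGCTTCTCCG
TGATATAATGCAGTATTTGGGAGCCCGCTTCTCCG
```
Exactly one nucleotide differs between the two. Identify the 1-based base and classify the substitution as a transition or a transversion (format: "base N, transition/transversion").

base 10, transition

The sequences differ only at base 10: A→G (purine→purine), a transition.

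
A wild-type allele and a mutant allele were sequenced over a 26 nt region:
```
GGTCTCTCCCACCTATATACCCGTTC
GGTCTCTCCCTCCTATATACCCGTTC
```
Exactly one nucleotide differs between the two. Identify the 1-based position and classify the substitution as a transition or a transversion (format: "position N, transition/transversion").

position 11, transversion

The sequences differ only at position 11: A→T (purine→pyrimidine), a transversion.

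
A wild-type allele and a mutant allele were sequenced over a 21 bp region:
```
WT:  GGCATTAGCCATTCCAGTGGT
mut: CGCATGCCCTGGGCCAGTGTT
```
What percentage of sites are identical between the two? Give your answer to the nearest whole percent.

57%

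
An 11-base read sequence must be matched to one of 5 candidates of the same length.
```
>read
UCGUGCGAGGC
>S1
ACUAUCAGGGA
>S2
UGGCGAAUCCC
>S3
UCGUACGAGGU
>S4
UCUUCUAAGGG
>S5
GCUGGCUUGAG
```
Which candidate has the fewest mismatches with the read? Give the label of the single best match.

Hamming distances to read — S1: 7; S2: 7; S3: 2; S4: 5; S5: 7.
Smallest is S3 with 2 mismatches.

S3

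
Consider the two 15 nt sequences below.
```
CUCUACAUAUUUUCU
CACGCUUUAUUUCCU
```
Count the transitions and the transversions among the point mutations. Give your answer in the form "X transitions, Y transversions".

2 transitions, 4 transversions

Transitions (purine↔purine or pyrimidine↔pyrimidine): 6 C→U, 13 U→C.
Transversions (purine↔pyrimidine): 2 U→A, 4 U→G, 5 A→C, 7 A→U.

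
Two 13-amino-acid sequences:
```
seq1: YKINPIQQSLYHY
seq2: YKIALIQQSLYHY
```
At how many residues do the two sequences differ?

The sequences differ at residues 4, 5 (1-based) — 2 in total.

2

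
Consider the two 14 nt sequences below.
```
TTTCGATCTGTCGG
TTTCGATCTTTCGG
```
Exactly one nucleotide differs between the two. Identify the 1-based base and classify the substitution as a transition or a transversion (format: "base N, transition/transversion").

The sequences differ only at base 10: G→T (purine→pyrimidine), a transversion.

base 10, transversion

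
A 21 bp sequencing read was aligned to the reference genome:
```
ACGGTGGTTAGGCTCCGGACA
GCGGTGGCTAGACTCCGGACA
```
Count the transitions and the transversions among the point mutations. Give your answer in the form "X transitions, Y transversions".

3 transitions, 0 transversions

Transitions (purine↔purine or pyrimidine↔pyrimidine): 1 A→G, 8 T→C, 12 G→A.
Transversions (purine↔pyrimidine): none.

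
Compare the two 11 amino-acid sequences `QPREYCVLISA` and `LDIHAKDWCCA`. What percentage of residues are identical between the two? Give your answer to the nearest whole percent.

Mismatches at positions 1, 2, 3, 4, 5, 6, 7, 8, 9, 10 (1-based): 10 of 11.
Identical positions: 1/11 = 9.091% → 9%.

9%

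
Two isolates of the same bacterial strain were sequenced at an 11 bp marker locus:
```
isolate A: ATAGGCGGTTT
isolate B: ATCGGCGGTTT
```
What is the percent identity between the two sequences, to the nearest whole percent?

91%

1 position differs (3), so 10 of 11 match: 10/11 = 90.91%.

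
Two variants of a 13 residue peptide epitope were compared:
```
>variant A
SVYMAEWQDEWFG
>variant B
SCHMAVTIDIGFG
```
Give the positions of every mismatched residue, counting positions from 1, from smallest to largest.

Scanning 1-based: 2: V/C; 3: Y/H; 6: E/V; 7: W/T; 8: Q/I; 10: E/I; 11: W/G.

2, 3, 6, 7, 8, 10, 11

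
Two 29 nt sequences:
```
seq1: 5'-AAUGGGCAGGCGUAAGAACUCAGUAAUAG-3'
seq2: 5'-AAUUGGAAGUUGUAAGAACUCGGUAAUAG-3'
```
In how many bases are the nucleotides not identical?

Comparing position by position, 5 bases differ: 4 (G/U), 7 (C/A), 10 (G/U), 11 (C/U), 22 (A/G).

5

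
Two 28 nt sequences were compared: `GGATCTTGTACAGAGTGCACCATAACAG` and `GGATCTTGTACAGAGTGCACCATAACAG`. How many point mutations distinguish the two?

0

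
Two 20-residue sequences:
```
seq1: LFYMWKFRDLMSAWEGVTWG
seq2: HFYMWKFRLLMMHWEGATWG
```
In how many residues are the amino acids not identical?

Mismatches (1-based): residue 1: L→H; residue 9: D→L; residue 12: S→M; residue 13: A→H; residue 17: V→A.

5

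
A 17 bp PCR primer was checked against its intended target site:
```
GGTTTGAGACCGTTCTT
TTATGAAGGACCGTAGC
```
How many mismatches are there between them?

Comparing position by position, 12 bases differ: 1 (G/T), 2 (G/T), 3 (T/A), 5 (T/G), 6 (G/A), 9 (A/G), 10 (C/A), 12 (G/C), 13 (T/G), 15 (C/A), 16 (T/G), 17 (T/C).

12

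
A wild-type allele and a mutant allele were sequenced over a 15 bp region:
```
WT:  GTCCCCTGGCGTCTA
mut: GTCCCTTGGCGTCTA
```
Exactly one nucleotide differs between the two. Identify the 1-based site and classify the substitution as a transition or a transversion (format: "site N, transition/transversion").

Site 6 changes C→T. C is a pyrimidine and T is a pyrimidine, so this is a transition.

site 6, transition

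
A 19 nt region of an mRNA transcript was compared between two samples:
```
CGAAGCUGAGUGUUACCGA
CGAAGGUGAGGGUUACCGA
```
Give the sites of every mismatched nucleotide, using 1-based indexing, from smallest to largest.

6, 11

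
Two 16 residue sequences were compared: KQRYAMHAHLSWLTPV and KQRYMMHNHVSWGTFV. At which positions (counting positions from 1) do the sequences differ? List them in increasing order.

5, 8, 10, 13, 15

Differences at position 5 (A→M), position 8 (A→N), position 10 (L→V), position 13 (L→G), position 15 (P→F).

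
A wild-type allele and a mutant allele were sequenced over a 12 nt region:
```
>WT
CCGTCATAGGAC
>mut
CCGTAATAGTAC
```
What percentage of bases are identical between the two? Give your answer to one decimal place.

2 positions differ (5, 10), so 10 of 12 match: 10/12 = 83.33%.

83.3%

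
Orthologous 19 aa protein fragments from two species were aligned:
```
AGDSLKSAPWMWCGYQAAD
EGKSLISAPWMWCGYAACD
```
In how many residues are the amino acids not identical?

5

Mismatches (1-based): residue 1: A→E; residue 3: D→K; residue 6: K→I; residue 16: Q→A; residue 18: A→C.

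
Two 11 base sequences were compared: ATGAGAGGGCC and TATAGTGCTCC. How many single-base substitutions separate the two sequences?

6

The sequences differ at sites 1, 2, 3, 6, 8, 9 (1-based) — 6 in total.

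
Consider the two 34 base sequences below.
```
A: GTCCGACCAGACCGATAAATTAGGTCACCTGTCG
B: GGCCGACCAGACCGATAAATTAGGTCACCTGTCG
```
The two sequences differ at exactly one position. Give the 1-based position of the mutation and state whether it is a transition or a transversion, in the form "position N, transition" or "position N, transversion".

position 2, transversion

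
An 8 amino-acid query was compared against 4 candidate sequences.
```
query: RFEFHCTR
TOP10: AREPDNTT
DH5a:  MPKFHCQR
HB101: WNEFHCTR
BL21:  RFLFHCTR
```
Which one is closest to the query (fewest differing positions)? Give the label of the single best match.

TOP10 differs at 6 positions; DH5a differs at 4 positions; HB101 differs at 2 positions; BL21 differs at 1 position. The closest is BL21.

BL21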